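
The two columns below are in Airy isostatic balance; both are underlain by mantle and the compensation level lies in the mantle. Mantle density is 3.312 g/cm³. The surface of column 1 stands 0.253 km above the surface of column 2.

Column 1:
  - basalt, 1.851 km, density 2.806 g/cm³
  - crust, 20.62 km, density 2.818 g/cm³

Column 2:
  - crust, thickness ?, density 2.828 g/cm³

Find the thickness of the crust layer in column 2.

21.2 km

Take the compensation level at the base of the deeper column (depth z_c below the surface of column 1) and equate Σ ρ_i t_i down to z_c; mantle fills any gap and the z_c terms cancel.
Column 1: 1.851×2.806 + 20.62×2.818 + (z_c − 22.471)×3.312
Column 2: 0.253×0 + x×2.828 + (z_c − 0.253 − 0 − x)×3.312
The z_c×3.312 term appears on both sides and cancels. Collect the known terms of each column as K = Σ(ρt)_known − 3.312 × (depth of known layers): K_1 = 63.301066 − 3.312×22.471 = −11.122886; K_2 = 0 − 3.312×(0.253 + 0) = −0.837936.
Balance: K_1 = K_2 − x×(3.312 − 2.828), so x = (K_2 − K_1)/(3.312 − 2.828) = 10.285/0.484 = 21.2 km.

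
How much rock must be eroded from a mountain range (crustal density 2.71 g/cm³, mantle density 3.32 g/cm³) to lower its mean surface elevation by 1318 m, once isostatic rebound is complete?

Net drop Δ = e − u = e − e ρ_c/ρ_m = e (ρ_m − ρ_c)/ρ_m.
e = Δ ρ_m/(ρ_m − ρ_c) = 1318 m × 3.32/0.61 = 7170 m.

7170 m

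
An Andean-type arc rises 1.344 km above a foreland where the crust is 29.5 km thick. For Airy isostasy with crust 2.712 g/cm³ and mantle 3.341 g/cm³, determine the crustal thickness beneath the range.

Root depth r = h ρ_c / (ρ_m − ρ_c) = 1.344 km × 2.712 / 0.629 = 5.795 km.
Total thickness = T + h + r = 29.5 km + 1.344 km + 5.795 km = 36.6 km.

36.6 km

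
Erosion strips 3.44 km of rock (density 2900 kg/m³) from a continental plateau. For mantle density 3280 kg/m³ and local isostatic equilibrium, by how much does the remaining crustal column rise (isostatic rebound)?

3.04 km

Unloading: uplift u = e ρ_c/ρ_m = 3.44 km × 2900/3280 = 3.04 km.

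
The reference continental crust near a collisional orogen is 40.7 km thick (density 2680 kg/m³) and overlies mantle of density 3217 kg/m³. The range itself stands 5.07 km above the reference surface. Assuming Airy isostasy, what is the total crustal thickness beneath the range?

71.1 km

Root depth r = h ρ_c / (ρ_m − ρ_c) = 5.07 km × 2680 / 537 = 25.3 km.
Total thickness = T + h + r = 40.7 km + 5.07 km + 25.3 km = 71.1 km.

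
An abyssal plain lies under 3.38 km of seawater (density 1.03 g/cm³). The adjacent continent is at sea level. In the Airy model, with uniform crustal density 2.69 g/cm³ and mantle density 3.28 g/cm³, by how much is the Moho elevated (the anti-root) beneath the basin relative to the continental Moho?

For local isostatic compensation: replacing crust with seawater at the top is compensated by replacing crust with mantle at the base: d (ρ_c − ρ_w) = a (ρ_m − ρ_c).
a = d (ρ_c − ρ_w)/(ρ_m − ρ_c) = 3.38 km × 1.66/0.59 = 9.51 km.

9.51 km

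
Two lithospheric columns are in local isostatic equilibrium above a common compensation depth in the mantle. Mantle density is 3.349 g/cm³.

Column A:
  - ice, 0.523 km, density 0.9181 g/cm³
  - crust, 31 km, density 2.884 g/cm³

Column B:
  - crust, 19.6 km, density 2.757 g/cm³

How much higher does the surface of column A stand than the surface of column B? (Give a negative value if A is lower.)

1.22 km

For any compensation level in the mantle, the mantle terms cancel and isostasy reduces to e = (Σt_A − Σt_B) − (Σ(ρt)_A − Σ(ρt)_B) / ρ_m.
Σt_A = 31.523 km; Σt_B = 19.6 km; Σ(ρt)_A = 89.8841663; Σ(ρt)_B = 54.0372 (in km·g/cm³).
e = (31.523 − 19.6) − (89.8841663 − 54.0372) / 3.349 = 1.22 km.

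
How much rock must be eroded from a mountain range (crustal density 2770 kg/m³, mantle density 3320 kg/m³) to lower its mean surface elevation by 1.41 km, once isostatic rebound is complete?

8.51 km

Net drop Δ = e − u = e − e ρ_c/ρ_m = e (ρ_m − ρ_c)/ρ_m.
e = Δ ρ_m/(ρ_m − ρ_c) = 1.41 km × 3320/550 = 8.51 km.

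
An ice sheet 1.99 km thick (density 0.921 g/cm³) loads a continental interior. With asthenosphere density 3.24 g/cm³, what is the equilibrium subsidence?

Isostatic balance requires: the ice load ρ_ice t is balanced by mantle displaced below, ρ_m s.
s = t ρ_ice / ρ_m = 1.99 km × 0.921/3.24 = 0.566 km.

0.566 km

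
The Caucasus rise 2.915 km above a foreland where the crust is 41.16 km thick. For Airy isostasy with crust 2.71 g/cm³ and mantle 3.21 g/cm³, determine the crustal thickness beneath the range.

Root depth r = h ρ_c / (ρ_m − ρ_c) = 2.915 km × 2.71 / 0.5 = 15.8 km.
Total thickness = T + h + r = 41.16 km + 2.915 km + 15.8 km = 59.9 km.

59.9 km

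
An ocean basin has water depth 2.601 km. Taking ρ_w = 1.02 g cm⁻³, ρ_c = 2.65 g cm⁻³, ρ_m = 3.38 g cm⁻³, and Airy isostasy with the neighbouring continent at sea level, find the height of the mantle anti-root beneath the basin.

By Archimedes' principle applied to the lithosphere: replacing crust with seawater at the top is compensated by replacing crust with mantle at the base: d (ρ_c − ρ_w) = a (ρ_m − ρ_c).
a = d (ρ_c − ρ_w)/(ρ_m − ρ_c) = 2.601 km × 1.63/0.73 = 5.81 km.

5.81 km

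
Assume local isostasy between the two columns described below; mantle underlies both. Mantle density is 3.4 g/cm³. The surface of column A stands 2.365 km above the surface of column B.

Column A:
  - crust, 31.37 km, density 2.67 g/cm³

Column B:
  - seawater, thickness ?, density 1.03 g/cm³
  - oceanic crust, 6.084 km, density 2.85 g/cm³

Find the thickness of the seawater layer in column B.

Take the compensation level at the base of the deeper column (depth z_c below the surface of column A) and equate Σ ρ_i t_i down to z_c; mantle fills any gap and the z_c terms cancel.
Column A: 31.37×2.67 + (z_c − 31.37)×3.4
Column B: 2.365×0 + x×1.03 + 6.084×2.85 + (z_c − 2.365 − 6.084 − x)×3.4
The z_c×3.4 term appears on both sides and cancels. Collect the known terms of each column as K = Σ(ρt)_known − 3.4 × (depth of known layers): K_A = 83.7579 − 3.4×31.37 = −22.9001; K_B = 17.3394 − 3.4×(2.365 + 6.084) = −11.3872.
Balance: K_A = K_B − x×(3.4 − 1.03), so x = (K_B − K_A)/(3.4 − 1.03) = 11.5129/2.37 = 4.86 km.

4.86 km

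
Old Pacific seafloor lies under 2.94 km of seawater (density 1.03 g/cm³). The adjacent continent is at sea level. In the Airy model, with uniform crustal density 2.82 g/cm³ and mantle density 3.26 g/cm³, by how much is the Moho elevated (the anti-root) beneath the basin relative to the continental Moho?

12 km

Equating mass per unit area of the two columns: replacing crust with seawater at the top is compensated by replacing crust with mantle at the base: d (ρ_c − ρ_w) = a (ρ_m − ρ_c).
a = d (ρ_c − ρ_w)/(ρ_m − ρ_c) = 2.94 km × 1.79/0.44 = 12 km.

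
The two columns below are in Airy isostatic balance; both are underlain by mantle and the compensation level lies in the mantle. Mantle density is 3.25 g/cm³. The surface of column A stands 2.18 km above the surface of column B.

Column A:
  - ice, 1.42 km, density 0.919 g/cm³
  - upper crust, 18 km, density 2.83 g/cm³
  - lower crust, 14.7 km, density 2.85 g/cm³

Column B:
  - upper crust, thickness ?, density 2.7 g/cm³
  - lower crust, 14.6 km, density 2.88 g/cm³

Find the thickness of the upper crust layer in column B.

7.75 km

Take the compensation level at the base of the deeper column (depth z_c below the surface of column A) and equate Σ ρ_i t_i down to z_c; mantle fills any gap and the z_c terms cancel.
Column A: 1.42×0.919 + 18×2.83 + 14.7×2.85 + (z_c − 34.12)×3.25
Column B: 2.18×0 + x×2.7 + 14.6×2.88 + (z_c − 2.18 − 14.6 − x)×3.25
The z_c×3.25 term appears on both sides and cancels. Collect the known terms of each column as K = Σ(ρt)_known − 3.25 × (depth of known layers): K_A = 94.13998 − 3.25×34.12 = −16.75002; K_B = 42.048 − 3.25×(2.18 + 14.6) = −12.487.
Balance: K_A = K_B − x×(3.25 − 2.7), so x = (K_B − K_A)/(3.25 − 2.7) = 4.26302/0.55 = 7.75 km.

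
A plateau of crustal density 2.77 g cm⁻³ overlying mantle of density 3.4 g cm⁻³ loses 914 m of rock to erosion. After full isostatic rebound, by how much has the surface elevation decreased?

169 m

Rebound u = e ρ_c/ρ_m = 914 m × 2.77/3.4 = 744.6 m.
Net surface drop = e − u = 914 m − 744.6 m = e (ρ_m − ρ_c)/ρ_m = 169 m.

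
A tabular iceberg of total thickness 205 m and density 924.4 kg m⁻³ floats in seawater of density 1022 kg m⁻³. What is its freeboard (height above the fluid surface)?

Floating equilibrium: submerged depth d = t ρ_obj/ρ_fluid = 205 m × 924.4/1022 = 185.4 m.
Freeboard = t − d = 205 m − 185.4 m = 19.6 m.

19.6 m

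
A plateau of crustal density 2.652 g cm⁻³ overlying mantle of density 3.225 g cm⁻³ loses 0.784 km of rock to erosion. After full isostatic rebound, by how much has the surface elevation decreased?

0.139 km

Rebound u = e ρ_c/ρ_m = 0.784 km × 2.652/3.225 = 0.6447 km.
Net surface drop = e − u = 0.784 km − 0.6447 km = e (ρ_m − ρ_c)/ρ_m = 0.139 km.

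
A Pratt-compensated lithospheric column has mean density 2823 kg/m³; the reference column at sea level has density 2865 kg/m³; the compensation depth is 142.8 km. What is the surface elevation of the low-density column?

ρ_ref D = ρ (D + h) → h = D (ρ_ref − ρ)/ρ.
h = 142.8 km × (2865 − 2823)/2823 = 2.12 km.

2.12 km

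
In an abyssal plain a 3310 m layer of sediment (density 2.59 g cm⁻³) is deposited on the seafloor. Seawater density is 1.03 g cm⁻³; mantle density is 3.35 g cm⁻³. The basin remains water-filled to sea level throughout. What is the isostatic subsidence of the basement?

Submarine loading: the sediment displaces seawater, and the subsidence is in turn flooded, so s (ρ_m − ρ_w) = t (ρ_sed − ρ_w).
s = 3310 m × (2.59 − 1.03) / (3.35 − 1.03) = 2230 m.

2230 m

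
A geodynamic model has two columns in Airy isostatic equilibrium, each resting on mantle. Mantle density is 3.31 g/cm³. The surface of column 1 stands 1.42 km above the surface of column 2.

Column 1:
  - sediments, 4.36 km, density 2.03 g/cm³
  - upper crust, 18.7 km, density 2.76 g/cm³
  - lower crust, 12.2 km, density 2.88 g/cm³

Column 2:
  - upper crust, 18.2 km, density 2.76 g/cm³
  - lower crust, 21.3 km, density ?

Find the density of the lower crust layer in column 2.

3.01 g/cm³

Take the compensation level at the base of the deeper column (depth z_c below the surface of column 1) and equate Σ ρ_i t_i down to z_c; mantle fills any gap and the z_c terms cancel.
Column 1: 4.36×2.03 + 18.7×2.76 + 12.2×2.88 + (z_c − 35.26)×3.31
Column 2: 1.42×0 + 18.2×2.76 + 21.3×ρ + (z_c − 1.42 − 39.5)×3.31
The z_c×3.31 term appears on both sides and cancels. Collect the known terms of each column as K = Σ(ρt)_known − 3.31 × (depth of known layers): K_1 = 95.5988 − 3.31×35.26 = −21.1118; K_2 = 50.232 − 3.31×(1.42 + 39.5) = −85.2132.
Balance: K_1 = K_2 + 21.3×ρ, so ρ = (K_1 − K_2)/21.3 = 64.1014/21.3 = 3.01 g/cm³.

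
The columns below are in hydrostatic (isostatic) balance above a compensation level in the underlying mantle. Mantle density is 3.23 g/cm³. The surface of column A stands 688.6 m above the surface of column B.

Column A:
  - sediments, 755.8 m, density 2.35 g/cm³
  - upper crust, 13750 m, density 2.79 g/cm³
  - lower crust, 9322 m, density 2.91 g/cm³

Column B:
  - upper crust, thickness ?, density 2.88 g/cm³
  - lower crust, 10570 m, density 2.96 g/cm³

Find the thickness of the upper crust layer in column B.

Take the compensation level at the base of the deeper column (depth z_c below the surface of column A) and equate Σ ρ_i t_i down to z_c; mantle fills any gap and the z_c terms cancel.
Column A: 755.8×2.35 + 13750×2.79 + 9322×2.91 + (z_c − 23827.8)×3.23
Column B: 688.6×0 + x×2.88 + 10570×2.96 + (z_c − 688.6 − 10570 − x)×3.23
The z_c×3.23 term appears on both sides and cancels. Collect the known terms of each column as K = Σ(ρt)_known − 3.23 × (depth of known layers): K_A = 67265.65 − 3.23×23827.8 = −9698.144; K_B = 31287.2 − 3.23×(688.6 + 10570) = −5078.078.
Balance: K_A = K_B − x×(3.23 − 2.88), so x = (K_B − K_A)/(3.23 − 2.88) = 4620.07/0.35 = 13200 m.

13200 m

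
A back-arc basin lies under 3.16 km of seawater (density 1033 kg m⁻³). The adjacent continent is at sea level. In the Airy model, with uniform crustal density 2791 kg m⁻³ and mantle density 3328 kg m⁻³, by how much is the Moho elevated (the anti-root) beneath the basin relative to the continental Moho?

Isostatic balance requires: replacing crust with seawater at the top is compensated by replacing crust with mantle at the base: d (ρ_c − ρ_w) = a (ρ_m − ρ_c).
a = d (ρ_c − ρ_w)/(ρ_m − ρ_c) = 3.16 km × 1758/537 = 10.3 km.

10.3 km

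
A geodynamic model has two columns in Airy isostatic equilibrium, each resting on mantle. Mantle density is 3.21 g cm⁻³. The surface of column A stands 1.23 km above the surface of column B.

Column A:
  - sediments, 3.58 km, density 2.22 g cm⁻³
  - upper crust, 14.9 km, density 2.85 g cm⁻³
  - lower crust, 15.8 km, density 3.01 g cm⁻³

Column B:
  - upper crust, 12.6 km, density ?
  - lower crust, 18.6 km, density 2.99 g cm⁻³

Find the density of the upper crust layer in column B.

2.89 g cm⁻³

Take the compensation level at the base of the deeper column (depth z_c below the surface of column A) and equate Σ ρ_i t_i down to z_c; mantle fills any gap and the z_c terms cancel.
Column A: 3.58×2.22 + 14.9×2.85 + 15.8×3.01 + (z_c − 34.28)×3.21
Column B: 1.23×0 + 12.6×ρ + 18.6×2.99 + (z_c − 1.23 − 31.2)×3.21
The z_c×3.21 term appears on both sides and cancels. Collect the known terms of each column as K = Σ(ρt)_known − 3.21 × (depth of known layers): K_A = 97.9706 − 3.21×34.28 = −12.0682; K_B = 55.614 − 3.21×(1.23 + 31.2) = −48.4863.
Balance: K_A = K_B + 12.6×ρ, so ρ = (K_A − K_B)/12.6 = 36.4181/12.6 = 2.89 g cm⁻³.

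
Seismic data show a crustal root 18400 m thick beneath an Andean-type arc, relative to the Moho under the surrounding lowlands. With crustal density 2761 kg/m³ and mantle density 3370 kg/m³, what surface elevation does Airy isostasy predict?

In Airy isostatic equilibrium: ρ_c h = (ρ_m − ρ_c) r.
h = r (ρ_m − ρ_c) / ρ_c = 18400 m × (3370 − 2761) / 2761 = 4060 m.

4060 m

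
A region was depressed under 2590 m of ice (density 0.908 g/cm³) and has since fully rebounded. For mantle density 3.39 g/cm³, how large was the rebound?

694 m

Removing the load lets mantle flow back in; uplift u satisfies ρ_ice t = ρ_m u.
u = t ρ_ice/ρ_m = 2590 m × 0.908/3.39 = 694 m.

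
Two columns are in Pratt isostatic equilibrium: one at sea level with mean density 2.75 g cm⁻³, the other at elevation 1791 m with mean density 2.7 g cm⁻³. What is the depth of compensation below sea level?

ρ_ref D = ρ (D + h) → D (ρ_ref − ρ) = ρ h.
D = ρ h/(ρ_ref − ρ) = 2.7 × 1791 m/(2.75 − 2.7) = 96700 m.

96700 m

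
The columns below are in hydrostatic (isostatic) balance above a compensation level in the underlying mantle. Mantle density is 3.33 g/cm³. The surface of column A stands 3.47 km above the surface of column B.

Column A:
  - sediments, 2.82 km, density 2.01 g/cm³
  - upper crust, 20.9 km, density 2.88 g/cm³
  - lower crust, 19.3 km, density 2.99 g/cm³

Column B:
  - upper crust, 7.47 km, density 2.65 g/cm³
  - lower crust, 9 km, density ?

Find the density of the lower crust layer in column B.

2.99 g/cm³

Take the compensation level at the base of the deeper column (depth z_c below the surface of column A) and equate Σ ρ_i t_i down to z_c; mantle fills any gap and the z_c terms cancel.
Column A: 2.82×2.01 + 20.9×2.88 + 19.3×2.99 + (z_c − 43.02)×3.33
Column B: 3.47×0 + 7.47×2.65 + 9×ρ + (z_c − 3.47 − 16.47)×3.33
The z_c×3.33 term appears on both sides and cancels. Collect the known terms of each column as K = Σ(ρt)_known − 3.33 × (depth of known layers): K_A = 123.5672 − 3.33×43.02 = −19.6894; K_B = 19.7955 − 3.33×(3.47 + 16.47) = −46.6047.
Balance: K_A = K_B + 9×ρ, so ρ = (K_A − K_B)/9 = 26.9153/9 = 2.99 g/cm³.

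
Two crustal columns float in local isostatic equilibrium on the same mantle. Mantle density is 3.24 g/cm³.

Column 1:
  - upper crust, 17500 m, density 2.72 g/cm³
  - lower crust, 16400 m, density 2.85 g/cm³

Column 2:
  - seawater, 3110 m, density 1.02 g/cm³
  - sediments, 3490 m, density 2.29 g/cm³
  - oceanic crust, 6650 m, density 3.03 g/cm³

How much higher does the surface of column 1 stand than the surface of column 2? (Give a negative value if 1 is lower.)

For any compensation level in the mantle, the mantle terms cancel and isostasy reduces to e = (Σt_1 − Σt_2) − (Σ(ρt)_1 − Σ(ρt)_2) / ρ_m.
Σt_1 = 33900 m; Σt_2 = 13250 m; Σ(ρt)_1 = 94340; Σ(ρt)_2 = 31313.8 (in m·g/cm³).
e = (33900 − 13250) − (94340 − 31313.8) / 3.24 = 1200 m.

1200 m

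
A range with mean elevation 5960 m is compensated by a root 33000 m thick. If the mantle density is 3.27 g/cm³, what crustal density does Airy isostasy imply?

ρ_c h = (ρ_m − ρ_c) r → ρ_c (h + r) = ρ_m r → ρ_c = ρ_m r / (h + r).
ρ_c = 3.27 × 33000 m / (5960 m + 33000 m) = 2.77 g/cm³.

2.77 g/cm³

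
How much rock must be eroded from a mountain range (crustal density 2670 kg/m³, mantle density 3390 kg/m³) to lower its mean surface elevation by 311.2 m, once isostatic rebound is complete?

Net drop Δ = e − u = e − e ρ_c/ρ_m = e (ρ_m − ρ_c)/ρ_m.
e = Δ ρ_m/(ρ_m − ρ_c) = 311.2 m × 3390/720 = 1470 m.

1470 m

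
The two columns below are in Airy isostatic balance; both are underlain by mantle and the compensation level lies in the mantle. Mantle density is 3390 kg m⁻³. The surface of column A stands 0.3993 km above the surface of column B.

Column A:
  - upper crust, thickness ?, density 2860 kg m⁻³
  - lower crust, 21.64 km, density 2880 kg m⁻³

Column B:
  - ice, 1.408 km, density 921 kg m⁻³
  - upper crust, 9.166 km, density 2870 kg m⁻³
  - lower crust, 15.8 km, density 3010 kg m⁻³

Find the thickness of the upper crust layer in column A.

Take the compensation level at the base of the deeper column (depth z_c below the surface of column A) and equate Σ ρ_i t_i down to z_c; mantle fills any gap and the z_c terms cancel.
Column A: x×2860 + 21.64×2880 + (z_c − 21.64 − x)×3390
Column B: 0.3993×0 + 1.408×921 + 9.166×2870 + 15.8×3010 + (z_c − 0.3993 − 26.374)×3390
The z_c×3390 term appears on both sides and cancels. Collect the known terms of each column as K = Σ(ρt)_known − 3390 × (depth of known layers): K_A = 62323.2 − 3390×21.64 = −11036.4; K_B = 75161.188 − 3390×(0.3993 + 26.374) = −15600.299.
Balance: K_A − x×(3390 − 2860) = K_B, so x = (K_A − K_B)/(3390 − 2860) = 4563.9/530 = 8.61 km.

8.61 km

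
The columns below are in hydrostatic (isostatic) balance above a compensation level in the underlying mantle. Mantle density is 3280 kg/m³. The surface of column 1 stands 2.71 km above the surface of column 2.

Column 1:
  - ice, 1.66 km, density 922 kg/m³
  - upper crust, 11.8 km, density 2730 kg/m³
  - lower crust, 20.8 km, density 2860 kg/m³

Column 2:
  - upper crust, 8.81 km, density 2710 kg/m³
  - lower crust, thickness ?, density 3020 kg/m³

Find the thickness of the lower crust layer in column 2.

Take the compensation level at the base of the deeper column (depth z_c below the surface of column 1) and equate Σ ρ_i t_i down to z_c; mantle fills any gap and the z_c terms cancel.
Column 1: 1.66×922 + 11.8×2730 + 20.8×2860 + (z_c − 34.26)×3280
Column 2: 2.71×0 + 8.81×2710 + x×3020 + (z_c − 2.71 − 8.81 − x)×3280
The z_c×3280 term appears on both sides and cancels. Collect the known terms of each column as K = Σ(ρt)_known − 3280 × (depth of known layers): K_1 = 93232.52 − 3280×34.26 = −19140.28; K_2 = 23875.1 − 3280×(2.71 + 8.81) = −13910.5.
Balance: K_1 = K_2 − x×(3280 − 3020), so x = (K_2 − K_1)/(3280 − 3020) = 5229.78/260 = 20.1 km.

20.1 km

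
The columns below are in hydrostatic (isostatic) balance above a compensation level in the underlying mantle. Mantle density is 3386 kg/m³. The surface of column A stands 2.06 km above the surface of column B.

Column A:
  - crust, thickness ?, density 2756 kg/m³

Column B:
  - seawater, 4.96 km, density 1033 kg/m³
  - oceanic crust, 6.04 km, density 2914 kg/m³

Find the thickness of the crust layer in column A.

Take the compensation level at the base of the deeper column (depth z_c below the surface of column A) and equate Σ ρ_i t_i down to z_c; mantle fills any gap and the z_c terms cancel.
Column A: x×2756 + (z_c − 0 − x)×3386
Column B: 2.06×0 + 4.96×1033 + 6.04×2914 + (z_c − 2.06 − 11)×3386
The z_c×3386 term appears on both sides and cancels. Collect the known terms of each column as K = Σ(ρt)_known − 3386 × (depth of known layers): K_A = 0 − 3386×0 = 0; K_B = 22724.24 − 3386×(2.06 + 11) = −21496.92.
Balance: K_A − x×(3386 − 2756) = K_B, so x = (K_A − K_B)/(3386 − 2756) = 21496.9/630 = 34.1 km.

34.1 km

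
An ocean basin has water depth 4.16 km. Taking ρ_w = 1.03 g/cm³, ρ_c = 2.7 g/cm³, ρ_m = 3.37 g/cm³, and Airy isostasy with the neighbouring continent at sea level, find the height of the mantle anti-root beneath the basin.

10.4 km

Equating mass per unit area of the two columns: replacing crust with seawater at the top is compensated by replacing crust with mantle at the base: d (ρ_c − ρ_w) = a (ρ_m − ρ_c).
a = d (ρ_c − ρ_w)/(ρ_m − ρ_c) = 4.16 km × 1.67/0.67 = 10.4 km.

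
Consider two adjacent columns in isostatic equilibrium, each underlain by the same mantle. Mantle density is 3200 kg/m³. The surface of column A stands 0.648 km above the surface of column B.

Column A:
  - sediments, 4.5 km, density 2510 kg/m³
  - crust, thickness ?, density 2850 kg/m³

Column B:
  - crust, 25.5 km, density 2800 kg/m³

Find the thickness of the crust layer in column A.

Take the compensation level at the base of the deeper column (depth z_c below the surface of column A) and equate Σ ρ_i t_i down to z_c; mantle fills any gap and the z_c terms cancel.
Column A: 4.5×2510 + x×2850 + (z_c − 4.5 − x)×3200
Column B: 0.648×0 + 25.5×2800 + (z_c − 0.648 − 25.5)×3200
The z_c×3200 term appears on both sides and cancels. Collect the known terms of each column as K = Σ(ρt)_known − 3200 × (depth of known layers): K_A = 11295 − 3200×4.5 = −3105; K_B = 71400 − 3200×(0.648 + 25.5) = −12273.6.
Balance: K_A − x×(3200 − 2850) = K_B, so x = (K_A − K_B)/(3200 − 2850) = 9168.6/350 = 26.2 km.

26.2 km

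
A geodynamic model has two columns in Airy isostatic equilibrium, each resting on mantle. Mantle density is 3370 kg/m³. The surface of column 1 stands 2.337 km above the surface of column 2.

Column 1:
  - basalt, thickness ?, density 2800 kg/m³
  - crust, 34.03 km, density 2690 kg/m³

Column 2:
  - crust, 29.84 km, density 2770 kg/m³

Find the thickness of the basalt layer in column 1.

Take the compensation level at the base of the deeper column (depth z_c below the surface of column 1) and equate Σ ρ_i t_i down to z_c; mantle fills any gap and the z_c terms cancel.
Column 1: x×2800 + 34.03×2690 + (z_c − 34.03 − x)×3370
Column 2: 2.337×0 + 29.84×2770 + (z_c − 2.337 − 29.84)×3370
The z_c×3370 term appears on both sides and cancels. Collect the known terms of each column as K = Σ(ρt)_known − 3370 × (depth of known layers): K_1 = 91540.7 − 3370×34.03 = −23140.4; K_2 = 82656.8 − 3370×(2.337 + 29.84) = −25779.69.
Balance: K_1 − x×(3370 − 2800) = K_2, so x = (K_1 − K_2)/(3370 − 2800) = 2639.29/570 = 4.63 km.

4.63 km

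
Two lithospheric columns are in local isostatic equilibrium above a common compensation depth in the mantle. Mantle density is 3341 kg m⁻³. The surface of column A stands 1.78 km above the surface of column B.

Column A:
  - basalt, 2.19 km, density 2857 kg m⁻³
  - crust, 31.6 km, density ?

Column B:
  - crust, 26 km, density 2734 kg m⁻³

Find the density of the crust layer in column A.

2690 kg m⁻³

Take the compensation level at the base of the deeper column (depth z_c below the surface of column A) and equate Σ ρ_i t_i down to z_c; mantle fills any gap and the z_c terms cancel.
Column A: 2.19×2857 + 31.6×ρ + (z_c − 33.79)×3341
Column B: 1.78×0 + 26×2734 + (z_c − 1.78 − 26)×3341
The z_c×3341 term appears on both sides and cancels. Collect the known terms of each column as K = Σ(ρt)_known − 3341 × (depth of known layers): K_A = 6256.83 − 3341×33.79 = −106635.56; K_B = 71084 − 3341×(1.78 + 26) = −21728.98.
Balance: K_A + 31.6×ρ = K_B, so ρ = (K_B − K_A)/31.6 = 84906.6/31.6 = 2690 kg m⁻³.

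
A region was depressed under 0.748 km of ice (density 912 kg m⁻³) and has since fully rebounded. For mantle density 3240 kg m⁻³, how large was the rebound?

0.211 km

Removing the load lets mantle flow back in; uplift u satisfies ρ_ice t = ρ_m u.
u = t ρ_ice/ρ_m = 0.748 km × 912/3240 = 0.211 km.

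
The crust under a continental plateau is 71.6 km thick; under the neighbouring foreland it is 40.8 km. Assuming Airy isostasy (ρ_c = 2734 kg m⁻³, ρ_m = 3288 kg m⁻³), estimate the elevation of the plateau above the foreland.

Excess crust Δ = 71.6 km − 40.8 km = 30.8 km, split between elevation h and root r with h + r = Δ.
Airy balance ρ_c h = (ρ_m − ρ_c) r gives r = h ρ_c/(ρ_m − ρ_c), so h (1 + ρ_c/(ρ_m − ρ_c)) = Δ, i.e. h = Δ (ρ_m − ρ_c)/ρ_m.
h = 30.8 km × 554/3288 = 5.19 km.

5.19 km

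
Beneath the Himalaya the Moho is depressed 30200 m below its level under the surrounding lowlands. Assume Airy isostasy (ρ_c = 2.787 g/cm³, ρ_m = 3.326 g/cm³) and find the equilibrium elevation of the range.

5840 m

In Airy isostatic equilibrium: ρ_c h = (ρ_m − ρ_c) r.
h = r (ρ_m − ρ_c) / ρ_c = 30200 m × (3.326 − 2.787) / 2.787 = 5840 m.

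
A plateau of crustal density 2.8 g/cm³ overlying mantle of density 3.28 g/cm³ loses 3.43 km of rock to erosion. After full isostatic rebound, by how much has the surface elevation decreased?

0.502 km

Rebound u = e ρ_c/ρ_m = 3.43 km × 2.8/3.28 = 2.928 km.
Net surface drop = e − u = 3.43 km − 2.928 km = e (ρ_m − ρ_c)/ρ_m = 0.502 km.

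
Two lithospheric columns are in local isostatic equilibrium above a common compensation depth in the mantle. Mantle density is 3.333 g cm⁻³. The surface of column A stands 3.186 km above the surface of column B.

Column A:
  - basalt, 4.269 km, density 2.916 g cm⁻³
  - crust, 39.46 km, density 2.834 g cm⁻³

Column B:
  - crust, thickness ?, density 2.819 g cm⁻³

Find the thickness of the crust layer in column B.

Take the compensation level at the base of the deeper column (depth z_c below the surface of column A) and equate Σ ρ_i t_i down to z_c; mantle fills any gap and the z_c terms cancel.
Column A: 4.269×2.916 + 39.46×2.834 + (z_c − 43.729)×3.333
Column B: 3.186×0 + x×2.819 + (z_c − 3.186 − 0 − x)×3.333
The z_c×3.333 term appears on both sides and cancels. Collect the known terms of each column as K = Σ(ρt)_known − 3.333 × (depth of known layers): K_A = 124.278044 − 3.333×43.729 = −21.470713; K_B = 0 − 3.333×(3.186 + 0) = −10.618938.
Balance: K_A = K_B − x×(3.333 − 2.819), so x = (K_B − K_A)/(3.333 − 2.819) = 10.8518/0.514 = 21.1 km.

21.1 km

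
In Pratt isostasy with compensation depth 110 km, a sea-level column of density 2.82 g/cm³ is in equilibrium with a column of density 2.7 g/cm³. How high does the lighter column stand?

4.89 km

ρ_ref D = ρ (D + h) → h = D (ρ_ref − ρ)/ρ.
h = 110 km × (2.82 − 2.7)/2.7 = 4.89 km.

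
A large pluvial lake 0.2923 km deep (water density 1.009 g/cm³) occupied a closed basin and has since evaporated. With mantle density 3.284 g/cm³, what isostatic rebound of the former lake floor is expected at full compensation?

0.0898 km

u = d ρ_w/ρ_m = 0.2923 km × 1.009/3.284 = 0.0898 km.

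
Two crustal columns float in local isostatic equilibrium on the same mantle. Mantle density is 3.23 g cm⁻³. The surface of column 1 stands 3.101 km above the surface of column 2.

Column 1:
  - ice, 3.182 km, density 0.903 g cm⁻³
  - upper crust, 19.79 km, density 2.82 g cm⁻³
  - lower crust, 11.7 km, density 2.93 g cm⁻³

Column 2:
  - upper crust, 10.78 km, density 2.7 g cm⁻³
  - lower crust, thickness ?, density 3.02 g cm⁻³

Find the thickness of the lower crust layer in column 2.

15.7 km

Take the compensation level at the base of the deeper column (depth z_c below the surface of column 1) and equate Σ ρ_i t_i down to z_c; mantle fills any gap and the z_c terms cancel.
Column 1: 3.182×0.903 + 19.79×2.82 + 11.7×2.93 + (z_c − 34.672)×3.23
Column 2: 3.101×0 + 10.78×2.7 + x×3.02 + (z_c − 3.101 − 10.78 − x)×3.23
The z_c×3.23 term appears on both sides and cancels. Collect the known terms of each column as K = Σ(ρt)_known − 3.23 × (depth of known layers): K_1 = 92.962146 − 3.23×34.672 = −19.028414; K_2 = 29.106 − 3.23×(3.101 + 10.78) = −15.72963.
Balance: K_1 = K_2 − x×(3.23 − 3.02), so x = (K_2 − K_1)/(3.23 − 3.02) = 3.29878/0.21 = 15.7 km.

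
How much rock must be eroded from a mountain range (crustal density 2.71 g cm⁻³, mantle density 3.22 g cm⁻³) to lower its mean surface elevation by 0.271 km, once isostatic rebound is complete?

1.71 km

Net drop Δ = e − u = e − e ρ_c/ρ_m = e (ρ_m − ρ_c)/ρ_m.
e = Δ ρ_m/(ρ_m − ρ_c) = 0.271 km × 3.22/0.51 = 1.71 km.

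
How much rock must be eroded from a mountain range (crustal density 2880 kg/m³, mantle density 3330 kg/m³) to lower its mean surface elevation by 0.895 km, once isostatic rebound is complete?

6.62 km

Net drop Δ = e − u = e − e ρ_c/ρ_m = e (ρ_m − ρ_c)/ρ_m.
e = Δ ρ_m/(ρ_m − ρ_c) = 0.895 km × 3330/450 = 6.62 km.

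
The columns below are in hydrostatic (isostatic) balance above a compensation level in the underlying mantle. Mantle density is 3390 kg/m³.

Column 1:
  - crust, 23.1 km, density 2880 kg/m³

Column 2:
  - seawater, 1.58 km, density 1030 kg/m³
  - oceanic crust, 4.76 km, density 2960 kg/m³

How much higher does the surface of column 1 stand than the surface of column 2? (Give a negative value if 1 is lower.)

For any compensation level in the mantle, the mantle terms cancel and isostasy reduces to e = (Σt_1 − Σt_2) − (Σ(ρt)_1 − Σ(ρt)_2) / ρ_m.
Σt_1 = 23.1 km; Σt_2 = 6.34 km; Σ(ρt)_1 = 66528; Σ(ρt)_2 = 15717 (in km·kg/m³).
e = (23.1 − 6.34) − (66528 − 15717) / 3390 = 1.77 km.

1.77 km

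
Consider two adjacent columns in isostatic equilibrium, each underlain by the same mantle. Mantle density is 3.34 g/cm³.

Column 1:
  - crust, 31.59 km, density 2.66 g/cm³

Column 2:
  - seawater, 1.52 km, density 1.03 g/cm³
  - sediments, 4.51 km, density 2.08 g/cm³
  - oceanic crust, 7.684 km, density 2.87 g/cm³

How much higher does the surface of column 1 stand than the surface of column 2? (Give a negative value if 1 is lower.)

2.6 km

For any compensation level in the mantle, the mantle terms cancel and isostasy reduces to e = (Σt_1 − Σt_2) − (Σ(ρt)_1 − Σ(ρt)_2) / ρ_m.
Σt_1 = 31.59 km; Σt_2 = 13.714 km; Σ(ρt)_1 = 84.0294; Σ(ρt)_2 = 32.99948 (in km·g/cm³).
e = (31.59 − 13.714) − (84.0294 − 32.99948) / 3.34 = 2.6 km.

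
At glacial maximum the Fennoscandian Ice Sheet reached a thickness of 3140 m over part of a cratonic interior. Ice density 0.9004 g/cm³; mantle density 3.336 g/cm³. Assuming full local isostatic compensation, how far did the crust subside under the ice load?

847 m

For local isostatic compensation: the ice load ρ_ice t is balanced by mantle displaced below, ρ_m s.
s = t ρ_ice / ρ_m = 3140 m × 0.9004/3.336 = 847 m.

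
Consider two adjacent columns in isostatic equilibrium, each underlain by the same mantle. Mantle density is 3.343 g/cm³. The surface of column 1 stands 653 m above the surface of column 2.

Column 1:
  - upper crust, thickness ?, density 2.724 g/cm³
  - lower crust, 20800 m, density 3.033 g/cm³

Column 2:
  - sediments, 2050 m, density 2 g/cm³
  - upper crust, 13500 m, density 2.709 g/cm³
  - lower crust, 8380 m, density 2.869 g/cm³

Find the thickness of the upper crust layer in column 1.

17800 m

Take the compensation level at the base of the deeper column (depth z_c below the surface of column 1) and equate Σ ρ_i t_i down to z_c; mantle fills any gap and the z_c terms cancel.
Column 1: x×2.724 + 20800×3.033 + (z_c − 20800 − x)×3.343
Column 2: 653×0 + 2050×2 + 13500×2.709 + 8380×2.869 + (z_c − 653 − 23930)×3.343
The z_c×3.343 term appears on both sides and cancels. Collect the known terms of each column as K = Σ(ρt)_known − 3.343 × (depth of known layers): K_1 = 63086.4 − 3.343×20800 = −6448; K_2 = 64713.72 − 3.343×(653 + 23930) = −17467.249.
Balance: K_1 − x×(3.343 − 2.724) = K_2, so x = (K_1 − K_2)/(3.343 − 2.724) = 11019.2/0.619 = 17800 m.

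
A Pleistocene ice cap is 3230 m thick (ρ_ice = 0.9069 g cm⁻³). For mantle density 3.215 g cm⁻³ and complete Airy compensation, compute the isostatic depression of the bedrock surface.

911 m

In Airy isostatic equilibrium: the ice load ρ_ice t is balanced by mantle displaced below, ρ_m s.
s = t ρ_ice / ρ_m = 3230 m × 0.9069/3.215 = 911 m.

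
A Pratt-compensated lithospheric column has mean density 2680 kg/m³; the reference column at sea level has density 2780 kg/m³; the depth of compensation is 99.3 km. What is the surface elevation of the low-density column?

ρ_ref D = ρ (D + h) → h = D (ρ_ref − ρ)/ρ.
h = 99.3 km × (2780 − 2680)/2680 = 3.71 km.

3.71 km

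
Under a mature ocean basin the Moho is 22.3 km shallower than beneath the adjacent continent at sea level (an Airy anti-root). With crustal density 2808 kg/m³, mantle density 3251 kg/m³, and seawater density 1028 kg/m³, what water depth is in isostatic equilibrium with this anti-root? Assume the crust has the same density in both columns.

5.55 km

Replacing a thickness d of crust by seawater at the top must be balanced by replacing crust with mantle at the base: d (ρ_c − ρ_w) = a (ρ_m − ρ_c).
d = a (ρ_m − ρ_c)/(ρ_c − ρ_w) = 22.3 km × 443/1780 = 5.55 km.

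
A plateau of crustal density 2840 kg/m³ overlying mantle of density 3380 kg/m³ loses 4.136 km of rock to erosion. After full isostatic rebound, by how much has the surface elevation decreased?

Rebound u = e ρ_c/ρ_m = 4.136 km × 2840/3380 = 3.475 km.
Net surface drop = e − u = 4.136 km − 3.475 km = e (ρ_m − ρ_c)/ρ_m = 0.661 km.

0.661 km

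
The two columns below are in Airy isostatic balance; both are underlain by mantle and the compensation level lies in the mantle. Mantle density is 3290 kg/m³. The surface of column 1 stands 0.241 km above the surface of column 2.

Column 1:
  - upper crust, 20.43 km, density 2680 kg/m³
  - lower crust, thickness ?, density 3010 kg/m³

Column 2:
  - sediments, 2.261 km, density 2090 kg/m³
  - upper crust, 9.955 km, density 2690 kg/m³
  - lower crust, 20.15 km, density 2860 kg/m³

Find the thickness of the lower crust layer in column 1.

Take the compensation level at the base of the deeper column (depth z_c below the surface of column 1) and equate Σ ρ_i t_i down to z_c; mantle fills any gap and the z_c terms cancel.
Column 1: 20.43×2680 + x×3010 + (z_c − 20.43 − x)×3290
Column 2: 0.241×0 + 2.261×2090 + 9.955×2690 + 20.15×2860 + (z_c − 0.241 − 32.366)×3290
The z_c×3290 term appears on both sides and cancels. Collect the known terms of each column as K = Σ(ρt)_known − 3290 × (depth of known layers): K_1 = 54752.4 − 3290×20.43 = −12462.3; K_2 = 89133.44 − 3290×(0.241 + 32.366) = −18143.59.
Balance: K_1 − x×(3290 − 3010) = K_2, so x = (K_1 − K_2)/(3290 − 3010) = 5681.29/280 = 20.3 km.

20.3 km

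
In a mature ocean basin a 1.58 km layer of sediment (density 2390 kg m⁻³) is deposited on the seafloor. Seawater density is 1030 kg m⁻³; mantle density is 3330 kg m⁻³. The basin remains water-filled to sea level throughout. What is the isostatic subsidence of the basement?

0.934 km

Submarine loading: the sediment displaces seawater, and the subsidence is in turn flooded, so s (ρ_m − ρ_w) = t (ρ_sed − ρ_w).
s = 1.58 km × (2390 − 1030) / (3330 − 1030) = 0.934 km.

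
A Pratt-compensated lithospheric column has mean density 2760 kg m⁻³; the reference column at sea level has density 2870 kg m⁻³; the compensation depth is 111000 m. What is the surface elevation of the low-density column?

ρ_ref D = ρ (D + h) → h = D (ρ_ref − ρ)/ρ.
h = 111000 m × (2870 − 2760)/2760 = 4420 m.

4420 m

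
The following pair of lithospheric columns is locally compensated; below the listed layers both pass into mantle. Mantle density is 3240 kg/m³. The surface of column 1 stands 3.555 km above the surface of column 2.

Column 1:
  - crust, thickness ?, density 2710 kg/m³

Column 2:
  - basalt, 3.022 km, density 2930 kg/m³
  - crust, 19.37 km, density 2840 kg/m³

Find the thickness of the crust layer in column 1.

38.1 km

Take the compensation level at the base of the deeper column (depth z_c below the surface of column 1) and equate Σ ρ_i t_i down to z_c; mantle fills any gap and the z_c terms cancel.
Column 1: x×2710 + (z_c − 0 − x)×3240
Column 2: 3.555×0 + 3.022×2930 + 19.37×2840 + (z_c − 3.555 − 22.392)×3240
The z_c×3240 term appears on both sides and cancels. Collect the known terms of each column as K = Σ(ρt)_known − 3240 × (depth of known layers): K_1 = 0 − 3240×0 = 0; K_2 = 63865.26 − 3240×(3.555 + 22.392) = −20203.02.
Balance: K_1 − x×(3240 − 2710) = K_2, so x = (K_1 − K_2)/(3240 − 2710) = 20203/530 = 38.1 km.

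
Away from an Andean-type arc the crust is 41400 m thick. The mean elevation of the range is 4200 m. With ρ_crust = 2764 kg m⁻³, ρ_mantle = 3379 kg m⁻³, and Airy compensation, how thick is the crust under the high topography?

Root depth r = h ρ_c / (ρ_m − ρ_c) = 4200 m × 2764 / 615 = 18880 m.
Total thickness = T + h + r = 41400 m + 4200 m + 18880 m = 64500 m.

64500 m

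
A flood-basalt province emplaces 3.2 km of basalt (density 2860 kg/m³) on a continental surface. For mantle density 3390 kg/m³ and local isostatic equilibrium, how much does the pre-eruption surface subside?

Subaerial loading: s = t ρ_load / ρ_m.
s = 3.2 km × 2860/3390 = 2.7 km.

2.7 km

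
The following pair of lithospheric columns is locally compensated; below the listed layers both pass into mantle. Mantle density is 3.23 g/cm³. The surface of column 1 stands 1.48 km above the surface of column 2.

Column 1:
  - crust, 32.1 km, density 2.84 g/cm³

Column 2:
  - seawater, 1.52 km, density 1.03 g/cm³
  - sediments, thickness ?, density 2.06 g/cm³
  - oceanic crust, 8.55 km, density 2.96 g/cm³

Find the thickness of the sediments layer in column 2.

Take the compensation level at the base of the deeper column (depth z_c below the surface of column 1) and equate Σ ρ_i t_i down to z_c; mantle fills any gap and the z_c terms cancel.
Column 1: 32.1×2.84 + (z_c − 32.1)×3.23
Column 2: 1.48×0 + 1.52×1.03 + x×2.06 + 8.55×2.96 + (z_c − 1.48 − 10.07 − x)×3.23
The z_c×3.23 term appears on both sides and cancels. Collect the known terms of each column as K = Σ(ρt)_known − 3.23 × (depth of known layers): K_1 = 91.164 − 3.23×32.1 = −12.519; K_2 = 26.8736 − 3.23×(1.48 + 10.07) = −10.4329.
Balance: K_1 = K_2 − x×(3.23 − 2.06), so x = (K_2 − K_1)/(3.23 − 2.06) = 2.0861/1.17 = 1.78 km.

1.78 km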